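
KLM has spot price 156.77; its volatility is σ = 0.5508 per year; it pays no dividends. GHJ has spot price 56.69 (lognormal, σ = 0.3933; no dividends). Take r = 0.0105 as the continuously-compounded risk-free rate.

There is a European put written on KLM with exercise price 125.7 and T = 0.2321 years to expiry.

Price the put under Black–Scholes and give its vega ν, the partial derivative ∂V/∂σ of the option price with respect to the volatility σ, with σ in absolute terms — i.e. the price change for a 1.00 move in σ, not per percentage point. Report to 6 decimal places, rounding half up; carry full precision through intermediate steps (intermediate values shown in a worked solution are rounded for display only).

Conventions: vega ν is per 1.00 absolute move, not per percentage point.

price = 4.131951
ν = 18.745638

σ√T = 0.5508·√0.2321 = 0.265358
d₁ = (ln(S/K) + (r+σ²/2)T) / (σ√T) = (ln(156.77/125.7) + (0.0105+0.5508²/2)·0.2321) / 0.265358 = (0.220882 + 0.037644) / 0.265358 = 0.974255
d₂ = d₁ − σ√T = 0.974255 − 0.265358 = 0.708898
e^{−rT} = 0.997566
N(−d₁) = 0.164965,  N(−d₂) = 0.239194
Put price V = K·e^{−rT}·N(−d₂) − S·N(−d₁) = 29.993499 − 25.861548 = 4.131951
φ(d₁) = (1/√(2π))·e^{−d₁²/2} = 0.248199
ν = S·φ(d₁)·√T = 18.745638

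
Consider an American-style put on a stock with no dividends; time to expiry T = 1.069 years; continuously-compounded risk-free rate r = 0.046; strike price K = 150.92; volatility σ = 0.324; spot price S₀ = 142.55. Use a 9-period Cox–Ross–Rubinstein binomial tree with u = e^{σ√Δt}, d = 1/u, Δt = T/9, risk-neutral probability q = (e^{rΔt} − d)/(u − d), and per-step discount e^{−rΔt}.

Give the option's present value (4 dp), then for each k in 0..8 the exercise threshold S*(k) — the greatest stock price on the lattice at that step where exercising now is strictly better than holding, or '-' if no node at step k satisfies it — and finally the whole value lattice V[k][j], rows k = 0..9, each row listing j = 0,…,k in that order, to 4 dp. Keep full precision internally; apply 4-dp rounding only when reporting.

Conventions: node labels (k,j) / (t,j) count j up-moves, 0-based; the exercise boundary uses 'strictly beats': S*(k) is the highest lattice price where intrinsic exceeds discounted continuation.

Δt=0.11878  u=1.11814  d=0.89434  q=0.49659  discount=0.99455
step 9 (expiry): payoffs max(K−S,0) = 98.7390 85.6818 69.3572 48.9477 23.4311 0.0000 0.0000 0.0000 0.0000 0.0000
step 8: (k=8,j=0): S=58.3455, K−S=92.5745, hold=91.7522 ⇒ V=92.5745 exercise | (k=8,j=1): S=72.9453, K−S=77.9747, hold=77.1524 ⇒ V=77.9747 exercise | (k=8,j=2): S=91.1984, K−S=59.7216, hold=58.8993 ⇒ V=59.7216 exercise | (k=8,j=3): S=114.0190, K−S=36.9010, hold=36.0787 ⇒ V=36.9010 exercise | (k=8,j=4): S=142.5500, K−S=8.3700, hold=11.7311 ⇒ V=11.7311 continue | (k=8,j=5): S=178.2203, K−S=0.0000, hold=0.0000 ⇒ V=0.0000 continue | (k=8,j=6): S=222.8164, K−S=0.0000, hold=0.0000 ⇒ V=0.0000 continue | (k=8,j=7): S=278.5718, K−S=0.0000, hold=0.0000 ⇒ V=0.0000 continue | (k=8,j=8): S=348.2789, K−S=0.0000, hold=0.0000 ⇒ V=0.0000 continue  boundary S*=114.0190
step 7: (k=7,j=0): S=65.2382, K−S=85.6818, hold=84.8594 ⇒ V=85.6818 exercise | (k=7,j=1): S=81.5628, K−S=69.3572, hold=68.5348 ⇒ V=69.3572 exercise | (k=7,j=2): S=101.9723, K−S=48.9477, hold=48.1254 ⇒ V=48.9477 exercise | (k=7,j=3): S=127.4889, K−S=23.4311, hold=24.2688 ⇒ V=24.2688 continue | (k=7,j=4): S=159.3904, K−S=0.0000, hold=5.8733 ⇒ V=5.8733 continue | (k=7,j=5): S=199.2747, K−S=0.0000, hold=0.0000 ⇒ V=0.0000 continue | (k=7,j=6): S=249.1393, K−S=0.0000, hold=0.0000 ⇒ V=0.0000 continue | (k=7,j=7): S=311.4814, K−S=0.0000, hold=0.0000 ⇒ V=0.0000 continue  boundary S*=101.9723
step 6: (k=6,j=0): S=72.9453, K−S=77.9747, hold=77.1524 ⇒ V=77.9747 exercise | (k=6,j=1): S=91.1984, K−S=59.7216, hold=58.8993 ⇒ V=59.7216 exercise | (k=6,j=2): S=114.0190, K−S=36.9010, hold=36.4924 ⇒ V=36.9010 exercise | (k=6,j=3): S=142.5500, K−S=8.3700, hold=15.0513 ⇒ V=15.0513 continue | (k=6,j=4): S=178.2203, K−S=0.0000, hold=2.9406 ⇒ V=2.9406 continue | (k=6,j=5): S=222.8164, K−S=0.0000, hold=0.0000 ⇒ V=0.0000 continue | (k=6,j=6): S=278.5718, K−S=0.0000, hold=0.0000 ⇒ V=0.0000 continue  boundary S*=114.0190
step 5: (k=5,j=0): S=81.5628, K−S=69.3572, hold=68.5348 ⇒ V=69.3572 exercise | (k=5,j=1): S=101.9723, K−S=48.9477, hold=48.1254 ⇒ V=48.9477 exercise | (k=5,j=2): S=127.4889, K−S=23.4311, hold=25.9086 ⇒ V=25.9086 continue | (k=5,j=3): S=159.3904, K−S=0.0000, hold=8.9879 ⇒ V=8.9879 continue | (k=5,j=4): S=199.2747, K−S=0.0000, hold=1.4722 ⇒ V=1.4722 continue | (k=5,j=5): S=249.1393, K−S=0.0000, hold=0.0000 ⇒ V=0.0000 continue  boundary S*=101.9723
step 4: (k=4,j=0): S=91.1984, K−S=59.7216, hold=58.8993 ⇒ V=59.7216 exercise | (k=4,j=1): S=114.0190, K−S=36.9010, hold=37.3022 ⇒ V=37.3022 continue | (k=4,j=2): S=142.5500, K−S=8.3700, hold=17.4105 ⇒ V=17.4105 continue | (k=4,j=3): S=178.2203, K−S=0.0000, hold=5.2270 ⇒ V=5.2270 continue | (k=4,j=4): S=222.8164, K−S=0.0000, hold=0.7371 ⇒ V=0.7371 continue  boundary S*=91.1984
step 3: (k=3,j=0): S=101.9723, K−S=48.9477, hold=48.3235 ⇒ V=48.9477 exercise | (k=3,j=1): S=127.4889, K−S=23.4311, hold=27.2747 ⇒ V=27.2747 continue | (k=3,j=2): S=159.3904, K−S=0.0000, hold=11.2983 ⇒ V=11.2983 continue | (k=3,j=3): S=199.2747, K−S=0.0000, hold=2.9810 ⇒ V=2.9810 continue  boundary S*=101.9723
step 2: (k=2,j=0): S=114.0190, K−S=36.9010, hold=37.9769 ⇒ V=37.9769 continue | (k=2,j=1): S=142.5500, K−S=8.3700, hold=19.2355 ⇒ V=19.2355 continue | (k=2,j=2): S=178.2203, K−S=0.0000, hold=7.1289 ⇒ V=7.1289 continue  boundary S*=-
step 1: (k=1,j=0): S=127.4889, K−S=23.4311, hold=28.5138 ⇒ V=28.5138 continue | (k=1,j=1): S=159.3904, K−S=0.0000, hold=13.1514 ⇒ V=13.1514 continue  boundary S*=-
step 0: (k=0,j=0): S=142.5500, K−S=8.3700, hold=20.7711 ⇒ V=20.7711 continue  boundary S*=-

price = 20.7711
boundary = - - - 101.9723 91.1984 101.9723 114.0190 101.9723 114.0190
tree:
20.7711
28.5138 13.1514
37.9769 19.2355 7.1289
48.9477 27.2747 11.2983 2.9810
59.7216 37.3022 17.4105 5.2270 0.7371
69.3572 48.9477 25.9086 8.9879 1.4722 0.0000
77.9747 59.7216 36.9010 15.0513 2.9406 0.0000 0.0000
85.6818 69.3572 48.9477 24.2688 5.8733 0.0000 0.0000 0.0000
92.5745 77.9747 59.7216 36.9010 11.7311 0.0000 0.0000 0.0000 0.0000
98.7390 85.6818 69.3572 48.9477 23.4311 0.0000 0.0000 0.0000 0.0000 0.0000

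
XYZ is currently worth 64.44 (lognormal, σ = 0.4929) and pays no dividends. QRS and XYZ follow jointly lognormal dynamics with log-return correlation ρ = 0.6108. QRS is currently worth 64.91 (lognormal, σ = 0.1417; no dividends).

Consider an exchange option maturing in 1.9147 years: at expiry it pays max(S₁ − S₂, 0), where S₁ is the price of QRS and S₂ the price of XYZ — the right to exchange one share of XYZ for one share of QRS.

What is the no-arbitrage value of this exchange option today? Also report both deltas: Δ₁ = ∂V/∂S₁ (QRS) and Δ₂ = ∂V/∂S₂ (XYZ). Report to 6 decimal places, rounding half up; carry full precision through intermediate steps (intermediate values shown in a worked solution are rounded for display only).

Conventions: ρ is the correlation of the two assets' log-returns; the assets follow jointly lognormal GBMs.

exchange price = 15.075917
Δ1 = 0.619480
Δ2 = -0.390046

σ_eff = √(σ₁² + σ₂² − 2ρσ₁σ₂) = √(0.1417² + 0.4929² − 2·0.6108·0.1417·0.4929) = 0.421554
d₁ = (ln(S₁/S₂) + (q₂ − q₁ + σ_eff²/2)T) / (σ_eff√T) = (ln(64.91/64.44) + (0.0 − 0.0 + 0.088854)·1.9147) / 0.583316 = 0.304116
d₂ = d₁ − σ_eff√T = 0.304116 − 0.583316 = -0.279200
N(d₁) = 0.619480,  N(d₂) = 0.390046
V = S₁·e^{−q₁T}·N(d₁) − S₂·e^{−q₂T}·N(d₂) = 40.210469 − 25.134552 = 15.075917
Key observation: pricing in XYZ-units makes this a unit-strike call on the ratio S₁/S₂ — the risk-free rate cancels and cannot affect the value.
Δ₁ = e^{−q₁T}·N(d₁) = 0.619480;  Δ₂ = −e^{−q₂T}·N(d₂) = -0.390046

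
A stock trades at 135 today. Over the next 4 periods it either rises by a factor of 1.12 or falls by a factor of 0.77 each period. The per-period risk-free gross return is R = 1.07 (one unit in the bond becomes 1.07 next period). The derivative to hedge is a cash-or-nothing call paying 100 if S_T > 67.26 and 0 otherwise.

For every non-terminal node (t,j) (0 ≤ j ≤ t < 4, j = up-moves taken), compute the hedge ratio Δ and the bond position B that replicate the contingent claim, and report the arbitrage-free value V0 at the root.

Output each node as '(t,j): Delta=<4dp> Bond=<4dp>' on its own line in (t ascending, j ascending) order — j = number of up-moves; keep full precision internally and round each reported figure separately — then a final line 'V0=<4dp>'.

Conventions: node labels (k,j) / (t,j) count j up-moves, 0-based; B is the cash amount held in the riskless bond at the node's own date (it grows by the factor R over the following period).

(0,0): Delta=0.0050 Bond=75.5778
(1,0): Delta=0.0490 Bond=76.2989
(1,1): Delta=0.0000 Bond=81.6298
(2,0): Delta=0.4766 Bond=47.4152
(2,1): Delta=0.0000 Bond=87.3439
(2,2): Delta=0.0000 Bond=87.3439
(3,0): Delta=4.6358 Bond=-205.6075
(3,1): Delta=0.0000 Bond=93.4579
(3,2): Delta=0.0000 Bond=93.4579
(3,3): Delta=0.0000 Bond=93.4579
V0=76.2577

No-arbitrage ⇒ martingale measure with p* = (R−d)/(u−d) = 0.8571.
Payoffs at expiry: V(4,0)=0.0000, V(4,1)=100.0000, V(4,2)=100.0000, V(4,3)=100.0000, V(4,4)=100.0000
  t=3,j=0: stock 61.6320 → up 69.0278 (V=100.0000), down 47.4566 (V=0.0000). Price 80.1068; hedge Δ=4.6358, bond B=-205.6075.
  t=3,j=1: stock 89.6465 → up 100.4041 (V=100.0000), down 69.0278 (V=100.0000). Price 93.4579; hedge Δ=0.0000, bond B=93.4579.
  t=3,j=2: stock 130.3949 → up 146.0423 (V=100.0000), down 100.4041 (V=100.0000). Price 93.4579; hedge Δ=0.0000, bond B=93.4579.
  t=3,j=3: stock 189.6653 → up 212.4251 (V=100.0000), down 146.0423 (V=100.0000). Price 93.4579; hedge Δ=0.0000, bond B=93.4579.
  t=2,j=0: stock 80.0415 → up 89.6465 (V=93.4579), down 61.6320 (V=80.1068). Price 85.5613; hedge Δ=0.4766, bond B=47.4152.
  t=2,j=1: stock 116.4240 → up 130.3949 (V=93.4579), down 89.6465 (V=93.4579). Price 87.3439; hedge Δ=0.0000, bond B=87.3439.
  t=2,j=2: stock 169.3440 → up 189.6653 (V=93.4579), down 130.3949 (V=93.4579). Price 87.3439; hedge Δ=0.0000, bond B=87.3439.
  t=1,j=0: stock 103.9500 → up 116.4240 (V=87.3439), down 80.0415 (V=85.5613). Price 81.3918; hedge Δ=0.0490, bond B=76.2989.
  t=1,j=1: stock 151.2000 → up 169.3440 (V=87.3439), down 116.4240 (V=87.3439). Price 81.6298; hedge Δ=0.0000, bond B=81.6298.
  t=0,j=0: stock 135.0000 → up 151.2000 (V=81.6298), down 103.9500 (V=81.3918). Price 76.2577; hedge Δ=0.0050, bond B=75.5778.
Sanity check at the root: Δ(0,0)·S0 + B(0,0) reproduces V0 = 76.2577.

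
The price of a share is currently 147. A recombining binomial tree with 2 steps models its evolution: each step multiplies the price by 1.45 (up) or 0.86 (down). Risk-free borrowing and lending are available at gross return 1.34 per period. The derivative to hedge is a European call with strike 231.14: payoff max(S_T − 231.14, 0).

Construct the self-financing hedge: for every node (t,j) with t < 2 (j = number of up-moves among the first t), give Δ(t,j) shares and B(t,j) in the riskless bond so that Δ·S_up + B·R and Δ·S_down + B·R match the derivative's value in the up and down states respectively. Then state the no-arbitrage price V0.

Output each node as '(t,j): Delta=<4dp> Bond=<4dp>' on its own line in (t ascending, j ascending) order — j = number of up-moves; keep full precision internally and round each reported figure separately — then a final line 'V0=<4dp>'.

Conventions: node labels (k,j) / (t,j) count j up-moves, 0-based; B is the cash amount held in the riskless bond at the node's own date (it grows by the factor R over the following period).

Under the risk-neutral measure, an up-move has probability p* = (R−d)/(u−d) = 0.8136 and values discount at R = 1.34.
Expiry values: V(2,0)=0.0000, V(2,1)=0.0000, V(2,2)=77.9275
Node (1,0) S=126.4200: V=(p*·0.0000+(1−p*)·0.0000)/1.34=0.0000; Δ=(0.0000−0.0000)/(183.3090−108.7212)=0.0000; B=V−Δ·S=0.0000
Node (1,1) S=213.1500: V=(p*·77.9275+(1−p*)·0.0000)/1.34=47.3124; Δ=(77.9275−0.0000)/(309.0675−183.3090)=0.6197; B=V−Δ·S=-84.7681
Node (0,0) S=147.0000: V=(p*·47.3124+(1−p*)·0.0000)/1.34=28.7250; Δ=(47.3124−0.0000)/(213.1500−126.4200)=0.5455; B=V−Δ·S=-51.4656
Verification: the root portfolio costs Δ(0,0)·S0 + B(0,0) = 28.7250, matching V0.

(0,0): Delta=0.5455 Bond=-51.4656
(1,0): Delta=0.0000 Bond=0.0000
(1,1): Delta=0.6197 Bond=-84.7681
V0=28.7250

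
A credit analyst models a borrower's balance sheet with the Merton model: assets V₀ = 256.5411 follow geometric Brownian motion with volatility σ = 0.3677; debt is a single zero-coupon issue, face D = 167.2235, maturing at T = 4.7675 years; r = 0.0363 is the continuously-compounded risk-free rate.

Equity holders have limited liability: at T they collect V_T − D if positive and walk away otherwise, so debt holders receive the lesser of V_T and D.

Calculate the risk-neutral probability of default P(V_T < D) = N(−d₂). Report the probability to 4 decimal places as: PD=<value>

PD=0.3642

Equity is a call on the firm's assets struck at D = 167.2235:
d₁ = [ln(V₀/D) + (r + σ²/2)T] / (σ√T)
   = [ln(256.5411/167.2235) + (0.0363 + 0.5·0.3677²)·4.7675] / (0.3677·√4.7675)
   = [0.427958 + 0.495351] / 0.802858 = 1.150027
d₂ = d₁ − σ√T = 1.150027 − 0.802858 = 0.347168
risk-neutral PD = N(−d₂) = N(-0.347168) = 0.364232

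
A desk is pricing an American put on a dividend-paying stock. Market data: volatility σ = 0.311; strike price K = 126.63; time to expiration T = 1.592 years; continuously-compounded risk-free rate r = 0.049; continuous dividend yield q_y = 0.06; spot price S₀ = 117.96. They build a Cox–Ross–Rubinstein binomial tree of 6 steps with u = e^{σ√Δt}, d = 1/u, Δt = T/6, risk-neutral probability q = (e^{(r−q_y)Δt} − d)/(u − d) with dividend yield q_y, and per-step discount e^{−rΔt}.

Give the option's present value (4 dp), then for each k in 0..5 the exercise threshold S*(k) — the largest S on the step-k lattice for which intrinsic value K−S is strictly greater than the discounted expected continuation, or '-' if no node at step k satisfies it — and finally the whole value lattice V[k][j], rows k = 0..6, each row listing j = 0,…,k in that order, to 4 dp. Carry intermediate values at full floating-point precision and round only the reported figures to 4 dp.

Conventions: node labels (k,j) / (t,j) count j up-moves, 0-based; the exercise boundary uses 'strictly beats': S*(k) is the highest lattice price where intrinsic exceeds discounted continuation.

Δt=0.26533, u=1.17374, d=0.85198, q=0.45098, disc=e^(-rΔt)=0.98708
k=6 terminal: V=max(K-S,0) → 81.5175 64.4798 41.0073 8.6700 0.0000 0.0000 0.0000
k=5: j=0 S=52.9505 intr=73.6795 cont=72.8801 V=73.6795[EX]; j=1 S=72.9484 intr=53.6816 cont=53.1980 V=53.6816[EX]; j=2 S=100.4990 intr=26.1310 cont=26.0826 V=26.1310[EX]; j=3 S=138.4547 intr=0.0000 cont=4.6985 V=4.6985[hold]; j=4 S=190.7452 intr=0.0000 cont=0.0000 V=0.0000[hold]; j=5 S=262.7845 intr=0.0000 cont=0.0000 V=0.0000[hold]  S*(5)=100.4990
k=4: j=0 S=62.1502 intr=64.4798 cont=63.8257 V=64.4798[EX]; j=1 S=85.6227 intr=41.0073 cont=40.7239 V=41.0073[EX]; j=2 S=117.9600 intr=8.6700 cont=16.2527 V=16.2527[hold]; j=3 S=162.5102 intr=0.0000 cont=2.5463 V=2.5463[hold]; j=4 S=223.8859 intr=0.0000 cont=0.0000 V=0.0000[hold]  S*(4)=85.6227
k=3: j=0 S=72.9484 intr=53.6816 cont=53.1980 V=53.6816[EX]; j=1 S=100.4990 intr=26.1310 cont=29.4580 V=29.4580[hold]; j=2 S=138.4547 intr=0.0000 cont=9.9413 V=9.9413[hold]; j=3 S=190.7452 intr=0.0000 cont=1.3799 V=1.3799[hold]  S*(3)=72.9484
k=2: j=0 S=85.6227 intr=41.0073 cont=42.2050 V=42.2050[hold]; j=1 S=117.9600 intr=8.6700 cont=20.3896 V=20.3896[hold]; j=2 S=162.5102 intr=0.0000 cont=6.0018 V=6.0018[hold]  S*(2)=-
k=1: j=0 S=100.4990 intr=26.1310 cont=31.9486 V=31.9486[hold]; j=1 S=138.4547 intr=0.0000 cont=13.7214 V=13.7214[hold]  S*(1)=-
k=0: j=0 S=117.9600 intr=8.6700 cont=23.4220 V=23.4220[hold]  S*(0)=-

price = 23.4220
boundary = - - - 72.9484 85.6227 100.4990
tree:
23.4220
31.9486 13.7214
42.2050 20.3896 6.0018
53.6816 29.4580 9.9413 1.3799
64.4798 41.0073 16.2527 2.5463 0.0000
73.6795 53.6816 26.1310 4.6985 0.0000 0.0000
81.5175 64.4798 41.0073 8.6700 0.0000 0.0000 0.0000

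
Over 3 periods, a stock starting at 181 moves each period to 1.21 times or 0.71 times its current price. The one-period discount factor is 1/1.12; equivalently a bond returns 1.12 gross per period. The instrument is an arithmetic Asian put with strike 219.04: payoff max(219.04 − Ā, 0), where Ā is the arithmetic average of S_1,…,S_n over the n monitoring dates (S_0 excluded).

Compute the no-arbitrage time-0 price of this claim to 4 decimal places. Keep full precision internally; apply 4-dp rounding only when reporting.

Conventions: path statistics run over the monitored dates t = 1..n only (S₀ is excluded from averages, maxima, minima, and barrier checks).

price = 13.3420

Risk-neutral up-probability p* = (R−d)/(u−d) = (1.12−0.71)/(1.21−0.71) = 0.8200; the claim prices as the p*-weighted sum of path payoffs discounted by R^3.
Enumerate all 2^3 = 8 price paths (U = up ×1.21, D = down ×0.71); each path with k up-moves has probability p*^k·(1−p*)^(3−k).
DDD: Ā=94.8447, payoff=124.1953, prob=0.005832
UDD: Ā=161.6367, payoff=57.4033, prob=0.026568
DUD: Ā=131.4700, payoff=87.5700, prob=0.026568
UUD: Ā=224.0545, payoff=0.0000, prob=0.121032
DDU: Ā=110.0517, payoff=108.9883, prob=0.026568
UDU: Ā=187.5529, payoff=31.4871, prob=0.121032
DUU: Ā=157.3862, payoff=61.6538, prob=0.121032
UUU: Ā=268.2215, payoff=0.0000, prob=0.551368
Price = Σ prob·payoff / R^3 = 18.744594 / 1.404928 = 13.3420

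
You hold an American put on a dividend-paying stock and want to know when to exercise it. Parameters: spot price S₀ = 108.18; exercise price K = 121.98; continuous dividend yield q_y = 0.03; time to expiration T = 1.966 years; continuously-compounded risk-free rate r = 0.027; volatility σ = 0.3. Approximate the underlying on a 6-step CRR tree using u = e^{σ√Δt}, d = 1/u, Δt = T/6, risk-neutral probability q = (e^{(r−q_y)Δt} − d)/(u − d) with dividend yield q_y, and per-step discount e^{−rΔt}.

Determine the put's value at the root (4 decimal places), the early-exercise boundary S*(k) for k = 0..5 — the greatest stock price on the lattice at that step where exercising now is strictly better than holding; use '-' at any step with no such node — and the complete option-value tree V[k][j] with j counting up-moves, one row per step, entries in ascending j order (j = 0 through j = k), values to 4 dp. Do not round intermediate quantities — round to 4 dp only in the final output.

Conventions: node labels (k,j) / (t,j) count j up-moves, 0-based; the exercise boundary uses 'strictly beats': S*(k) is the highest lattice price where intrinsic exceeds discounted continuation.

Δt=0.32767  u=1.18735  d=0.84221  q=0.45433  discount=0.99119
step 6 (expiry): payoffs max(K−S,0) = 83.3729 67.5514 45.2461 13.8000 0.0000 0.0000 0.0000
step 5: (k=5,j=0): S=45.8403, K−S=76.1397, hold=75.5137 ⇒ V=76.1397 exercise | (k=5,j=1): S=64.6260, K−S=57.3540, hold=56.9118 ⇒ V=57.3540 exercise | (k=5,j=2): S=91.1102, K−S=30.8698, hold=30.6866 ⇒ V=30.8698 exercise | (k=5,j=3): S=128.4479, K−S=0.0000, hold=7.4640 ⇒ V=7.4640 continue | (k=5,j=4): S=181.0867, K−S=0.0000, hold=0.0000 ⇒ V=0.0000 continue | (k=5,j=5): S=255.2974, K−S=0.0000, hold=0.0000 ⇒ V=0.0000 continue  boundary S*=91.1102
step 4: (k=4,j=0): S=54.4286, K−S=67.5514, hold=67.0094 ⇒ V=67.5514 exercise | (k=4,j=1): S=76.7339, K−S=45.2461, hold=44.9223 ⇒ V=45.2461 exercise | (k=4,j=2): S=108.1800, K−S=13.8000, hold=20.0577 ⇒ V=20.0577 continue | (k=4,j=3): S=152.5130, K−S=0.0000, hold=4.0370 ⇒ V=4.0370 continue | (k=4,j=4): S=215.0139, K−S=0.0000, hold=0.0000 ⇒ V=0.0000 continue  boundary S*=76.7339
step 3: (k=3,j=0): S=64.6260, K−S=57.3540, hold=56.9118 ⇒ V=57.3540 exercise | (k=3,j=1): S=91.1102, K−S=30.8698, hold=33.5046 ⇒ V=33.5046 continue | (k=3,j=2): S=128.4479, K−S=0.0000, hold=12.6665 ⇒ V=12.6665 continue | (k=3,j=3): S=181.0867, K−S=0.0000, hold=2.1835 ⇒ V=2.1835 continue  boundary S*=64.6260
step 2: (k=2,j=0): S=76.7339, K−S=45.2461, hold=46.1088 ⇒ V=46.1088 continue | (k=2,j=1): S=108.1800, K−S=13.8000, hold=23.8256 ⇒ V=23.8256 continue | (k=2,j=2): S=152.5130, K−S=0.0000, hold=7.8342 ⇒ V=7.8342 continue  boundary S*=-
step 1: (k=1,j=0): S=91.1102, K−S=30.8698, hold=35.6680 ⇒ V=35.6680 continue | (k=1,j=1): S=128.4479, K−S=0.0000, hold=16.4144 ⇒ V=16.4144 continue  boundary S*=-
step 0: (k=0,j=0): S=108.1800, K−S=13.8000, hold=26.6834 ⇒ V=26.6834 continue  boundary S*=-

price = 26.6834
boundary = - - - 64.6260 76.7339 91.1102
tree:
26.6834
35.6680 16.4144
46.1088 23.8256 7.8342
57.3540 33.5046 12.6665 2.1835
67.5514 45.2461 20.0577 4.0370 0.0000
76.1397 57.3540 30.8698 7.4640 0.0000 0.0000
83.3729 67.5514 45.2461 13.8000 0.0000 0.0000 0.0000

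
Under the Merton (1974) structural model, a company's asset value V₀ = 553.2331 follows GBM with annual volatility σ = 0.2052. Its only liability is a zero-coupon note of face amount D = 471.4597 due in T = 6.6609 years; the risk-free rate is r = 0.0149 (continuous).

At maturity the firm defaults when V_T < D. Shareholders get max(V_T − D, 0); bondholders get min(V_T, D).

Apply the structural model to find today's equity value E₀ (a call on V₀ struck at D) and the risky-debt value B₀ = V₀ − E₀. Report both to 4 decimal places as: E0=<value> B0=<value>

Work the structural quantities from V₀ = 553.2331 against face 471.4597:
d₁ = [ln(V₀/D) + (r + σ²/2)T] / (σ√T)
   = [ln(553.2331/471.4597) + (0.0149 + 0.5·0.2052²)·6.6609] / (0.2052·√6.6609)
   = [0.159946 + 0.239483] / 0.529595 = 0.754215
d₂ = d₁ − σ√T = 0.754215 − 0.529595 = 0.224620
N(d₁) = 0.774640,  N(d₂) = 0.588863,  e^(−rT) = 0.905519
E₀ = V₀·N(d₁) − D·e^(−rT)·N(d₂)
   = 553.2331·0.774640 − 471.4597·0.905519·0.588863 = 177.161861
B₀ = V₀ − E₀ = 553.2331 − 177.161861 = 376.071239

E0=177.1619 B0=376.0712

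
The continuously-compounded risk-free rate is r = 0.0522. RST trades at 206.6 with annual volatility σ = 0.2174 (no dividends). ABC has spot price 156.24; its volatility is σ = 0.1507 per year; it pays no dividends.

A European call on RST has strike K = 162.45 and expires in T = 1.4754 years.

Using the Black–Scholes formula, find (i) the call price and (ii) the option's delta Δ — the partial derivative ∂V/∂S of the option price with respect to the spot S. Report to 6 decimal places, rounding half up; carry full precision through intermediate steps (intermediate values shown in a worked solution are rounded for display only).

price = 58.776768
Δ = 0.908917

σ√T = 0.2174·√1.4754 = 0.264067
d₁ = (ln(S/K) + (r+σ²/2)T) / (σ√T) = (ln(206.6/162.45) + (0.0522+0.2174²/2)·1.4754) / 0.264067 = (0.240414 + 0.111882) / 0.264067 = 1.334115
d₂ = d₁ − σ√T = 1.334115 − 0.264067 = 1.070048
e^{−rT} = 0.925875
N(d₁) = 0.908917,  N(d₂) = 0.857701
Call price V = S·N(d₁) − K·e^{−rT}·N(d₂) = 187.782225 − 129.005457 = 58.776768
Δ = N(d₁) = 0.908917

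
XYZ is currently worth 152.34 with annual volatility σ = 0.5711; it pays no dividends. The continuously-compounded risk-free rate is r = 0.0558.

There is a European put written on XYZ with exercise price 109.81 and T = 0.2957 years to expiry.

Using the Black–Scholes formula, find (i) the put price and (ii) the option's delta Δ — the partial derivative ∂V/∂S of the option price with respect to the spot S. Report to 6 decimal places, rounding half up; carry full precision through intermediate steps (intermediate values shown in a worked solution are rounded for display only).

σ√T = 0.5711·√0.2957 = 0.310554
d₁ = (ln(S/K) + (r+σ²/2)T) / (σ√T) = (ln(152.34/109.81) + (0.0558+0.5711²/2)·0.2957) / 0.310554 = (0.327363 + 0.064722) / 0.310554 = 1.262533
d₂ = d₁ − σ√T = 1.262533 − 0.310554 = 0.951979
e^{−rT} = 0.983635
N(−d₁) = 0.103378,  N(−d₂) = 0.170554
Put price V = K·e^{−rT}·N(−d₂) − S·N(−d₁) = 18.422036 − 15.748679 = 2.673357
Δ = −N(−d₁) = -0.103378

price = 2.673357
Δ = -0.103378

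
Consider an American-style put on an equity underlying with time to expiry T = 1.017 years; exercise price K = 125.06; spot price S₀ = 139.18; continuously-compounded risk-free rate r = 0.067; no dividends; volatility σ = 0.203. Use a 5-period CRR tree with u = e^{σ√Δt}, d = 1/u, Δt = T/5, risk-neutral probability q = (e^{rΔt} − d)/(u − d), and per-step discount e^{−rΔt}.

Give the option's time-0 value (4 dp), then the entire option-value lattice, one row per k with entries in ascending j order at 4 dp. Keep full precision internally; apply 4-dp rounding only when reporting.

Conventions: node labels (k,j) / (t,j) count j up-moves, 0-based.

price = 2.9598
tree:
2.9598
5.7216 0.7915
10.7393 1.7908 0.0000
19.3066 4.0519 0.0000 0.0000
28.5587 9.1676 0.0000 0.0000 0.0000
37.0013 19.3066 0.0000 0.0000 0.0000 0.0000

Δt=0.20340  u=1.09587  d=0.91251  q=0.55196  discount=0.98646
step 5 (expiry): payoffs max(K−S,0) = 37.0013 19.3066 0.0000 0.0000 0.0000 0.0000
k=4: (k=4,j=0): S=96.5013, K−S=28.5587, hold=26.8659 ⇒ V=28.5587 exercise | (k=4,j=1): S=115.8924, K−S=9.1676, hold=8.5331 ⇒ V=9.1676 exercise | (k=4,j=2): S=139.1800, K−S=0.0000, hold=0.0000 ⇒ V=0.0000 continue | (k=4,j=3): S=167.1470, K−S=0.0000, hold=0.0000 ⇒ V=0.0000 continue | (k=4,j=4): S=200.7337, K−S=0.0000, hold=0.0000 ⇒ V=0.0000 continue
k=3: (k=3,j=0): S=105.7534, K−S=19.3066, hold=17.6139 ⇒ V=19.3066 exercise | (k=3,j=1): S=127.0036, K−S=0.0000, hold=4.0519 ⇒ V=4.0519 continue | (k=3,j=2): S=152.5238, K−S=0.0000, hold=0.0000 ⇒ V=0.0000 continue | (k=3,j=3): S=183.1721, K−S=0.0000, hold=0.0000 ⇒ V=0.0000 continue
k=2: (k=2,j=0): S=115.8924, K−S=9.1676, hold=10.7393 ⇒ V=10.7393 continue | (k=2,j=1): S=139.1800, K−S=0.0000, hold=1.7908 ⇒ V=1.7908 continue | (k=2,j=2): S=167.1470, K−S=0.0000, hold=0.0000 ⇒ V=0.0000 continue
k=1: (k=1,j=0): S=127.0036, K−S=0.0000, hold=5.7216 ⇒ V=5.7216 continue | (k=1,j=1): S=152.5238, K−S=0.0000, hold=0.7915 ⇒ V=0.7915 continue
k=0: (k=0,j=0): S=139.1800, K−S=0.0000, hold=2.9598 ⇒ V=2.9598 continue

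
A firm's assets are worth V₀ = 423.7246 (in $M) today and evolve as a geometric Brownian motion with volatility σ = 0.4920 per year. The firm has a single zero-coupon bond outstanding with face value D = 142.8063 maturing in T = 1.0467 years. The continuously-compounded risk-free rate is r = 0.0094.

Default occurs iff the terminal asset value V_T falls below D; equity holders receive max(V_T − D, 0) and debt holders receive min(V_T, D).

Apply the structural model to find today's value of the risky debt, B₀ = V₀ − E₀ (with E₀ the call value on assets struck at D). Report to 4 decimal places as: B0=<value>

With assets at 423.7246 and a single debt payment of 142.8063 at 1.0467 years:
d₁ = [ln(V₀/D) + (r + σ²/2)T] / (σ√T)
   = [ln(423.7246/142.8063) + (0.0094 + 0.5·0.4920²)·1.0467] / (0.4920·√1.0467)
   = [1.087595 + 0.136523] / 0.503357 = 2.431907
d₂ = d₁ − σ√T = 2.431907 − 0.503357 = 1.928550
N(d₁) = 0.992490,  N(d₂) = 0.973107,  e^(−rT) = 0.990209
E₀ = V₀·N(d₁) − D·e^(−rT)·N(d₂)
   = 423.7246·0.992490 − 142.8063·0.990209·0.973107 = 282.937342
B₀ = V₀ − E₀ = 423.7246 − 282.937342 = 140.787258

B0=140.7873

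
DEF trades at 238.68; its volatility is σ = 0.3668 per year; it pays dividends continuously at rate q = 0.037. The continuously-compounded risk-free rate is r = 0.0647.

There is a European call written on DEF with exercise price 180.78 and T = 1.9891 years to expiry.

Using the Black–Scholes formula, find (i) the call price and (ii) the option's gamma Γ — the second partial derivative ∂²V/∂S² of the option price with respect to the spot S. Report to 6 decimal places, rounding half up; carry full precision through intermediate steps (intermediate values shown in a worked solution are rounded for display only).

price = 77.768775
Γ = 0.001998

σ√T = 0.3668·√1.9891 = 0.517318
d₁ = (ln(S/K) + (r−q+σ²/2)T) / (σ√T) = (ln(238.68/180.78) + (0.0647−0.037+0.3668²/2)·1.9891) / 0.517318 = (0.277843 + 0.188907) / 0.517318 = 0.902250
d₂ = d₁ − σ√T = 0.902250 − 0.517318 = 0.384931
e^{−rT} = 0.879242
e^{−qT} = 0.929046
N(d₁) = 0.816538,  N(d₂) = 0.649856
Call price V = S·e^{−qT}·N(d₁) − K·e^{−rT}·N(d₂) = 181.062996 − 103.294221 = 77.768775
φ(d₁) = (1/√(2π))·e^{−d₁²/2} = 0.265546
Γ = e^{−qT}·φ(d₁) / (S·σ·√T) = 0.001998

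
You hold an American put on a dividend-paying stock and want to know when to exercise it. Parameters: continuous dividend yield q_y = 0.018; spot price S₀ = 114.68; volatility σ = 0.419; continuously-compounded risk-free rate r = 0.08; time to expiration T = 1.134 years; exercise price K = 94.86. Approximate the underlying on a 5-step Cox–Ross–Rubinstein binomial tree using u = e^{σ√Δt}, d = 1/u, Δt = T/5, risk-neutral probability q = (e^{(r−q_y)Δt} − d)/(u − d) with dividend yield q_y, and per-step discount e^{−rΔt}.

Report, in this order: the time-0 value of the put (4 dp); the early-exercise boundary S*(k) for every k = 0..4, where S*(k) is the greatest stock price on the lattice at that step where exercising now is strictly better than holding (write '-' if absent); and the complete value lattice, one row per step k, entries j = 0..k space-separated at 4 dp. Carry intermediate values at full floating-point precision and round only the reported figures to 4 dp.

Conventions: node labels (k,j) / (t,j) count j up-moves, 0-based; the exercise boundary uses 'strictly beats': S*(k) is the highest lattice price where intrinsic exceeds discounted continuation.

Δt=0.22680, u=1.22084, d=0.81911, q=0.48553, disc=e^(-rΔt)=0.98202
k=5 terminal: V=max(K-S,0) → 52.5750 31.8359 0.9250 0.0000 0.0000 0.0000
k=4: j=0 S=51.6234 intr=43.2366 cont=41.7413 V=43.2366[EX]; j=1 S=76.9427 intr=17.9173 cont=16.5252 V=17.9173[EX]; j=2 S=114.6800 intr=0.0000 cont=0.4673 V=0.4673[hold]; j=3 S=170.9260 intr=0.0000 cont=0.0000 V=0.0000[hold]; j=4 S=254.7585 intr=0.0000 cont=0.0000 V=0.0000[hold]  S*(4)=76.9427
k=3: j=0 S=63.0241 intr=31.8359 cont=30.3870 V=31.8359[EX]; j=1 S=93.9350 intr=0.9250 cont=9.2750 V=9.2750[hold]; j=2 S=140.0064 intr=0.0000 cont=0.2361 V=0.2361[hold]; j=3 S=208.6740 intr=0.0000 cont=0.0000 V=0.0000[hold]  S*(3)=63.0241
k=2: j=0 S=76.9427 intr=17.9173 cont=20.5065 V=20.5065[hold]; j=1 S=114.6800 intr=0.0000 cont=4.7985 V=4.7985[hold]; j=2 S=170.9260 intr=0.0000 cont=0.1193 V=0.1193[hold]  S*(2)=-
k=1: j=0 S=93.9350 intr=0.9250 cont=12.6482 V=12.6482[hold]; j=1 S=140.0064 intr=0.0000 cont=2.4812 V=2.4812[hold]  S*(1)=-
k=0: j=0 S=114.6800 intr=0.0000 cont=7.5732 V=7.5732[hold]  S*(0)=-

price = 7.5732
boundary = - - - 63.0241 76.9427
tree:
7.5732
12.6482 2.4812
20.5065 4.7985 0.1193
31.8359 9.2750 0.2361 0.0000
43.2366 17.9173 0.4673 0.0000 0.0000
52.5750 31.8359 0.9250 0.0000 0.0000 0.0000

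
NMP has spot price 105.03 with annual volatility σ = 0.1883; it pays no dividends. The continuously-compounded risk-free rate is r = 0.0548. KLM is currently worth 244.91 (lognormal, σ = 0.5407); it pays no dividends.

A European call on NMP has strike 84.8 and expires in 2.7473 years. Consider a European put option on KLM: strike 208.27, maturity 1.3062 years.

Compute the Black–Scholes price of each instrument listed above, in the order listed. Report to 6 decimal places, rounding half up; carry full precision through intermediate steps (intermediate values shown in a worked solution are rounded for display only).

price(NMP call K=84.8) = 33.705418
price(KLM put K=208.27) = 31.347788

[NMP call K=84.8]
σ√T = 0.1883·√2.7473 = 0.312107
d₁ = (ln(S/K) + (r+σ²/2)T) / (σ√T) = (ln(105.03/84.8) + (0.0548+0.1883²/2)·2.7473) / 0.312107 = (0.213950 + 0.199257) / 0.312107 = 1.323931
d₂ = d₁ − σ√T = 1.323931 − 0.312107 = 1.011824
e^{−rT} = 0.860233
N(d₁) = 0.907237,  N(d₂) = 0.844189
price = S·N(d₁) − K·e^{−rT}·N(d₂) = 95.287098 − 61.581680 = 33.705418
[KLM put K=208.27]
σ√T = 0.5407·√1.3062 = 0.617961
d₁ = (ln(S/K) + (r+σ²/2)T) / (σ√T) = (ln(244.91/208.27) + (0.0548+0.5407²/2)·1.3062) / 0.617961 = (0.162055 + 0.262518) / 0.617961 = 0.687055
d₂ = d₁ − σ√T = 0.687055 − 0.617961 = 0.069094
e^{−rT} = 0.930922
N(−d₁) = 0.246024,  N(−d₂) = 0.472458
price = K·e^{−rT}·N(−d₂) − S·N(−d₁) = 91.601543 − 60.253755 = 31.347788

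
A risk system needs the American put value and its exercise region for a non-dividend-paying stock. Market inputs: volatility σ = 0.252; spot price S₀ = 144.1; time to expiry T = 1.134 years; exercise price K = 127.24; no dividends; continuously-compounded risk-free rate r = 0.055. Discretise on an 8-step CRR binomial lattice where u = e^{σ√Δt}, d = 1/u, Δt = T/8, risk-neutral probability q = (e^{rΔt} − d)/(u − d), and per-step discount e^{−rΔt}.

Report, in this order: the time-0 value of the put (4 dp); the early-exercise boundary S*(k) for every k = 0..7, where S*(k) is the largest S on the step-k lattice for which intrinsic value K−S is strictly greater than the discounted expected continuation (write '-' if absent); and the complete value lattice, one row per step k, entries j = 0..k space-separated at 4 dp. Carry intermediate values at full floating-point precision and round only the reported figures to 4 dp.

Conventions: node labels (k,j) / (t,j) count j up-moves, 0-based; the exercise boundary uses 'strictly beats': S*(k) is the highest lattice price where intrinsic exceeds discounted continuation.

Δt=0.14175  u=1.09952  d=0.90948  q=0.51748  discount=0.99223
step 8 (expiry): payoffs max(K−S,0) = 59.7831 45.6877 28.6472 8.0459 0.0000 0.0000 0.0000 0.0000 0.0000
step 7: (k=7,j=0): S=74.1705, K−S=53.0695, hold=52.0813 ⇒ V=53.0695 exercise | (k=7,j=1): S=89.6687, K−S=37.5713, hold=36.5832 ⇒ V=37.5713 exercise | (k=7,j=2): S=108.4052, K−S=18.8348, hold=17.8467 ⇒ V=18.8348 exercise | (k=7,j=3): S=131.0567, K−S=0.0000, hold=3.8521 ⇒ V=3.8521 continue | (k=7,j=4): S=158.4414, K−S=0.0000, hold=0.0000 ⇒ V=0.0000 continue | (k=7,j=5): S=191.5482, K−S=0.0000, hold=0.0000 ⇒ V=0.0000 continue | (k=7,j=6): S=231.5727, K−S=0.0000, hold=0.0000 ⇒ V=0.0000 continue | (k=7,j=7): S=279.9604, K−S=0.0000, hold=0.0000 ⇒ V=0.0000 continue  boundary S*=108.4052
step 6: (k=6,j=0): S=81.5523, K−S=45.6877, hold=44.6996 ⇒ V=45.6877 exercise | (k=6,j=1): S=98.5928, K−S=28.6472, hold=27.6590 ⇒ V=28.6472 exercise | (k=6,j=2): S=119.1941, K−S=8.0459, hold=10.9955 ⇒ V=10.9955 continue | (k=6,j=3): S=144.1000, K−S=0.0000, hold=1.8443 ⇒ V=1.8443 continue | (k=6,j=4): S=174.2101, K−S=0.0000, hold=0.0000 ⇒ V=0.0000 continue | (k=6,j=5): S=210.6118, K−S=0.0000, hold=0.0000 ⇒ V=0.0000 continue | (k=6,j=6): S=254.6197, K−S=0.0000, hold=0.0000 ⇒ V=0.0000 continue  boundary S*=98.5928
step 5: (k=5,j=0): S=89.6687, K−S=37.5713, hold=36.5832 ⇒ V=37.5713 exercise | (k=5,j=1): S=108.4052, K−S=18.8348, hold=19.3612 ⇒ V=19.3612 continue | (k=5,j=2): S=131.0567, K−S=0.0000, hold=6.2113 ⇒ V=6.2113 continue | (k=5,j=3): S=158.4414, K−S=0.0000, hold=0.8830 ⇒ V=0.8830 continue | (k=5,j=4): S=191.5482, K−S=0.0000, hold=0.0000 ⇒ V=0.0000 continue | (k=5,j=5): S=231.5727, K−S=0.0000, hold=0.0000 ⇒ V=0.0000 continue  boundary S*=89.6687
step 4: (k=4,j=0): S=98.5928, K−S=28.6472, hold=27.9293 ⇒ V=28.6472 exercise | (k=4,j=1): S=119.1941, K−S=8.0459, hold=12.4588 ⇒ V=12.4588 continue | (k=4,j=2): S=144.1000, K−S=0.0000, hold=3.4272 ⇒ V=3.4272 continue | (k=4,j=3): S=174.2101, K−S=0.0000, hold=0.4227 ⇒ V=0.4227 continue | (k=4,j=4): S=210.6118, K−S=0.0000, hold=0.0000 ⇒ V=0.0000 continue  boundary S*=98.5928
step 3: (k=3,j=0): S=108.4052, K−S=18.8348, hold=20.1126 ⇒ V=20.1126 continue | (k=3,j=1): S=131.0567, K−S=0.0000, hold=7.7246 ⇒ V=7.7246 continue | (k=3,j=2): S=158.4414, K−S=0.0000, hold=1.8579 ⇒ V=1.8579 continue | (k=3,j=3): S=191.5482, K−S=0.0000, hold=0.2024 ⇒ V=0.2024 continue  boundary S*=-
step 2: (k=2,j=0): S=119.1941, K−S=8.0459, hold=13.5956 ⇒ V=13.5956 continue | (k=2,j=1): S=144.1000, K−S=0.0000, hold=4.6523 ⇒ V=4.6523 continue | (k=2,j=2): S=174.2101, K−S=0.0000, hold=0.9934 ⇒ V=0.9934 continue  boundary S*=-
step 1: (k=1,j=0): S=131.0567, K−S=0.0000, hold=8.8979 ⇒ V=8.8979 continue | (k=1,j=1): S=158.4414, K−S=0.0000, hold=2.7375 ⇒ V=2.7375 continue  boundary S*=-
step 0: (k=0,j=0): S=144.1000, K−S=0.0000, hold=5.6656 ⇒ V=5.6656 continue  boundary S*=-

price = 5.6656
boundary = - - - - 98.5928 89.6687 98.5928 108.4052
tree:
5.6656
8.8979 2.7375
13.5956 4.6523 0.9934
20.1126 7.7246 1.8579 0.2024
28.6472 12.4588 3.4272 0.4227 0.0000
37.5713 19.3612 6.2113 0.8830 0.0000 0.0000
45.6877 28.6472 10.9955 1.8443 0.0000 0.0000 0.0000
53.0695 37.5713 18.8348 3.8521 0.0000 0.0000 0.0000 0.0000
59.7831 45.6877 28.6472 8.0459 0.0000 0.0000 0.0000 0.0000 0.0000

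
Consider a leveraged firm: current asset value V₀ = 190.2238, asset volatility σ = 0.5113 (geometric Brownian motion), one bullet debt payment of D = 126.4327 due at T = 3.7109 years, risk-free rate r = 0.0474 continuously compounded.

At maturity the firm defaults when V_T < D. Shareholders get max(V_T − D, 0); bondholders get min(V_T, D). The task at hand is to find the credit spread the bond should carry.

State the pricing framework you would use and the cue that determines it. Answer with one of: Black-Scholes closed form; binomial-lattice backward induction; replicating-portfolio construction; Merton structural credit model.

framework: Merton structural credit model

Key observation: the asked-for credit quantity lives on the firm's capital structure — asset value, asset volatility, debt face 126.4327 — which is the structural model's domain.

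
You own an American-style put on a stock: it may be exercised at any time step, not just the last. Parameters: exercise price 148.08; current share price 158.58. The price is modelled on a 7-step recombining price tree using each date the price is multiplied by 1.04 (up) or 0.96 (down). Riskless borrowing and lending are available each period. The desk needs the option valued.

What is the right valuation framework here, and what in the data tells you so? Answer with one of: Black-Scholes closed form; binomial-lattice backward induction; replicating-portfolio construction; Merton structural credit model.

Key observation: the defining feature is the embedded early-exercise option across 7 discrete dates on the spot-158.58 tree; pricing the strike-148.08 put means working backward with an exercise test at every node.

framework: binomial-lattice backward induction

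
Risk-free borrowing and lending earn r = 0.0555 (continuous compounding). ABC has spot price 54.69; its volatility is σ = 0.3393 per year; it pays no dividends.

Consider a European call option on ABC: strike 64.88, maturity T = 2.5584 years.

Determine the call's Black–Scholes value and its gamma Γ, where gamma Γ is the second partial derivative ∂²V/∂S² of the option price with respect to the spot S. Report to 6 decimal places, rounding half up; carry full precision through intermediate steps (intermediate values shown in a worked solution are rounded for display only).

σ√T = 0.3393·√2.5584 = 0.542710
d₁ = (ln(S/K) + (r+σ²/2)T) / (σ√T) = (ln(54.69/64.88) + (0.0555+0.3393²/2)·2.5584) / 0.542710 = (-0.170859 + 0.289258) / 0.542710 = 0.218164
d₂ = d₁ − σ√T = 0.218164 − 0.542710 = -0.324546
e^{−rT} = 0.867629
N(d₁) = 0.586349,  N(d₂) = 0.372762
Call price V = S·N(d₁) − K·e^{−rT}·N(d₂) = 32.067447 − 20.983445 = 11.084002
φ(d₁) = (1/√(2π))·e^{−d₁²/2} = 0.389560
Γ = φ(d₁) / (S·σ·√T) = 0.013125

price = 11.084002
Γ = 0.013125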